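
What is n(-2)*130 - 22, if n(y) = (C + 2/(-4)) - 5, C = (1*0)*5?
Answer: -737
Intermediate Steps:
C = 0 (C = 0*5 = 0)
n(y) = -11/2 (n(y) = (0 + 2/(-4)) - 5 = (0 + 2*(-¼)) - 5 = (0 - ½) - 5 = -½ - 5 = -11/2)
n(-2)*130 - 22 = -11/2*130 - 22 = -715 - 22 = -737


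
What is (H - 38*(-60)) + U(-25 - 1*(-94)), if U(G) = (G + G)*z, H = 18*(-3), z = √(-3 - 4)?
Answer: 2226 + 138*I*√7 ≈ 2226.0 + 365.11*I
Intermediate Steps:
z = I*√7 (z = √(-7) = I*√7 ≈ 2.6458*I)
H = -54
U(G) = 2*I*G*√7 (U(G) = (G + G)*(I*√7) = (2*G)*(I*√7) = 2*I*G*√7)
(H - 38*(-60)) + U(-25 - 1*(-94)) = (-54 - 38*(-60)) + 2*I*(-25 - 1*(-94))*√7 = (-54 + 2280) + 2*I*(-25 + 94)*√7 = 2226 + 2*I*69*√7 = 2226 + 138*I*√7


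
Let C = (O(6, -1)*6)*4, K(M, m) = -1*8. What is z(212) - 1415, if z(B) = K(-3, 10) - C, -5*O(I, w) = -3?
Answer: -7187/5 ≈ -1437.4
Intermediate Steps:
O(I, w) = ⅗ (O(I, w) = -⅕*(-3) = ⅗)
K(M, m) = -8
C = 72/5 (C = ((⅗)*6)*4 = (18/5)*4 = 72/5 ≈ 14.400)
z(B) = -112/5 (z(B) = -8 - 1*72/5 = -8 - 72/5 = -112/5)
z(212) - 1415 = -112/5 - 1415 = -7187/5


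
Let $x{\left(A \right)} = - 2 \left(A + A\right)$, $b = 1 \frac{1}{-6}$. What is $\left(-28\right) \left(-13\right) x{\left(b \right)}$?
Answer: $\frac{728}{3} \approx 242.67$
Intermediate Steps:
$b = - \frac{1}{6}$ ($b = 1 \left(- \frac{1}{6}\right) = - \frac{1}{6} \approx -0.16667$)
$x{\left(A \right)} = - 4 A$ ($x{\left(A \right)} = - 2 \cdot 2 A = - 4 A$)
$\left(-28\right) \left(-13\right) x{\left(b \right)} = \left(-28\right) \left(-13\right) \left(\left(-4\right) \left(- \frac{1}{6}\right)\right) = 364 \cdot \frac{2}{3} = \frac{728}{3}$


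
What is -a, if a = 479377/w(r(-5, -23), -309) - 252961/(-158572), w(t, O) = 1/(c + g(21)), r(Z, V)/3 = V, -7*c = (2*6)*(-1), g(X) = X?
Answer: -12086509144123/1110004 ≈ -1.0889e+7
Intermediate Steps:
c = 12/7 (c = -2*6*(-1)/7 = -12*(-1)/7 = -⅐*(-12) = 12/7 ≈ 1.7143)
r(Z, V) = 3*V
w(t, O) = 7/159 (w(t, O) = 1/(12/7 + 21) = 1/(159/7) = 7/159)
a = 12086509144123/1110004 (a = 479377/(7/159) - 252961/(-158572) = 479377*(159/7) - 252961*(-1/158572) = 76220943/7 + 252961/158572 = 12086509144123/1110004 ≈ 1.0889e+7)
-a = -1*12086509144123/1110004 = -12086509144123/1110004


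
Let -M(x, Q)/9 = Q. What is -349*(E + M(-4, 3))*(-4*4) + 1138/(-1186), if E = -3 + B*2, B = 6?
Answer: -59604185/593 ≈ -1.0051e+5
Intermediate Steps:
M(x, Q) = -9*Q
E = 9 (E = -3 + 6*2 = -3 + 12 = 9)
-349*(E + M(-4, 3))*(-4*4) + 1138/(-1186) = -349*(9 - 9*3)*(-4*4) + 1138/(-1186) = -349*(9 - 27)*(-16) + 1138*(-1/1186) = -(-6282)*(-16) - 569/593 = -349*288 - 569/593 = -100512 - 569/593 = -59604185/593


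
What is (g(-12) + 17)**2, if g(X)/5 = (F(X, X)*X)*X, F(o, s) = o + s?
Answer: 298011169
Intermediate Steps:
g(X) = 10*X**3 (g(X) = 5*(((X + X)*X)*X) = 5*(((2*X)*X)*X) = 5*((2*X**2)*X) = 5*(2*X**3) = 10*X**3)
(g(-12) + 17)**2 = (10*(-12)**3 + 17)**2 = (10*(-1728) + 17)**2 = (-17280 + 17)**2 = (-17263)**2 = 298011169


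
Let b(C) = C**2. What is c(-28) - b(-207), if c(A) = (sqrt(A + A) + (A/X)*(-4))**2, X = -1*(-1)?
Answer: -30361 + 448*I*sqrt(14) ≈ -30361.0 + 1676.3*I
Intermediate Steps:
X = 1
c(A) = (-4*A + sqrt(2)*sqrt(A))**2 (c(A) = (sqrt(A + A) + (A/1)*(-4))**2 = (sqrt(2*A) + (A*1)*(-4))**2 = (sqrt(2)*sqrt(A) + A*(-4))**2 = (sqrt(2)*sqrt(A) - 4*A)**2 = (-4*A + sqrt(2)*sqrt(A))**2)
c(-28) - b(-207) = (-4*(-28) + sqrt(2)*sqrt(-28))**2 - 1*(-207)**2 = (112 + sqrt(2)*(2*I*sqrt(7)))**2 - 1*42849 = (112 + 2*I*sqrt(14))**2 - 42849 = -42849 + (112 + 2*I*sqrt(14))**2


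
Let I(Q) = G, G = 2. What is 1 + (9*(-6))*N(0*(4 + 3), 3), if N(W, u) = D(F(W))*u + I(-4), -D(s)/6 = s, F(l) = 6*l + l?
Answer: -107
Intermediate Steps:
F(l) = 7*l
I(Q) = 2
D(s) = -6*s
N(W, u) = 2 - 42*W*u (N(W, u) = (-42*W)*u + 2 = -42*W*u + 2 = 2 - 42*W*u)
1 + (9*(-6))*N(0*(4 + 3), 3) = 1 + (9*(-6))*(2 - 42*0*(4 + 3)*3) = 1 - 54*(2 - 42*0*7*3) = 1 - 54*(2 - 42*0*3) = 1 - 54*(2 + 0) = 1 - 54*2 = 1 - 108 = -107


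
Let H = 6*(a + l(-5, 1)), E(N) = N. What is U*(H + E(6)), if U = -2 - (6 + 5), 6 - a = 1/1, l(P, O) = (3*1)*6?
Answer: -1872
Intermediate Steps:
l(P, O) = 18 (l(P, O) = 3*6 = 18)
a = 5 (a = 6 - 1/1 = 6 - 1*1 = 6 - 1 = 5)
H = 138 (H = 6*(5 + 18) = 6*23 = 138)
U = -13 (U = -2 - 1*11 = -2 - 11 = -13)
U*(H + E(6)) = -13*(138 + 6) = -13*144 = -1872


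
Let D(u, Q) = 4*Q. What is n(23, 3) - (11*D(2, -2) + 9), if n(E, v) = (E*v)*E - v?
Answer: 1663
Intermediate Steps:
n(E, v) = -v + v*E² (n(E, v) = v*E² - v = -v + v*E²)
n(23, 3) - (11*D(2, -2) + 9) = 3*(-1 + 23²) - (11*(4*(-2)) + 9) = 3*(-1 + 529) - (11*(-8) + 9) = 3*528 - (-88 + 9) = 1584 - 1*(-79) = 1584 + 79 = 1663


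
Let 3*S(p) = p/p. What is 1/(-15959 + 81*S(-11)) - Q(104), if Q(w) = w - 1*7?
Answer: -1545405/15932 ≈ -97.000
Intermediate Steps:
S(p) = 1/3 (S(p) = (p/p)/3 = (1/3)*1 = 1/3)
Q(w) = -7 + w (Q(w) = w - 7 = -7 + w)
1/(-15959 + 81*S(-11)) - Q(104) = 1/(-15959 + 81*(1/3)) - (-7 + 104) = 1/(-15959 + 27) - 1*97 = 1/(-15932) - 97 = -1/15932 - 97 = -1545405/15932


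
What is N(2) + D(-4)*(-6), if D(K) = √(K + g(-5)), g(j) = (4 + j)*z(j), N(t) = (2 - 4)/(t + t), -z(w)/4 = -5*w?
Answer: -½ - 24*√6 ≈ -59.288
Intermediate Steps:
z(w) = 20*w (z(w) = -(-20)*w = 20*w)
N(t) = -1/t (N(t) = -2*1/(2*t) = -1/t)
g(j) = 20*j*(4 + j) (g(j) = (4 + j)*(20*j) = 20*j*(4 + j))
D(K) = √(100 + K) (D(K) = √(K + 20*(-5)*(4 - 5)) = √(K + 20*(-5)*(-1)) = √(K + 100) = √(100 + K))
N(2) + D(-4)*(-6) = -1/2 + √(100 - 4)*(-6) = -1*½ + √96*(-6) = -½ + (4*√6)*(-6) = -½ - 24*√6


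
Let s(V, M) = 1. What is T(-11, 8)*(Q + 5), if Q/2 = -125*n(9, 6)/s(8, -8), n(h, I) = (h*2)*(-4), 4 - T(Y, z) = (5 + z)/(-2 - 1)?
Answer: 450125/3 ≈ 1.5004e+5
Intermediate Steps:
T(Y, z) = 17/3 + z/3 (T(Y, z) = 4 - (5 + z)/(-2 - 1) = 4 - (5 + z)/(-3) = 4 - (5 + z)*(-1)/3 = 4 - (-5/3 - z/3) = 4 + (5/3 + z/3) = 17/3 + z/3)
n(h, I) = -8*h (n(h, I) = (2*h)*(-4) = -8*h)
Q = 18000 (Q = 2*(-125/(1/(-8*9))) = 2*(-125/(1/(-72))) = 2*(-125/(1*(-1/72))) = 2*(-125/(-1/72)) = 2*(-125*(-72)) = 2*9000 = 18000)
T(-11, 8)*(Q + 5) = (17/3 + (⅓)*8)*(18000 + 5) = (17/3 + 8/3)*18005 = (25/3)*18005 = 450125/3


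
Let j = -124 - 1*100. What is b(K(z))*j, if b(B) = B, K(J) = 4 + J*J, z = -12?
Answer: -33152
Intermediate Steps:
K(J) = 4 + J**2
j = -224 (j = -124 - 100 = -224)
b(K(z))*j = (4 + (-12)**2)*(-224) = (4 + 144)*(-224) = 148*(-224) = -33152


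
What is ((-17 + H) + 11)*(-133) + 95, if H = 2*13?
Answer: -2565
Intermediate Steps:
H = 26
((-17 + H) + 11)*(-133) + 95 = ((-17 + 26) + 11)*(-133) + 95 = (9 + 11)*(-133) + 95 = 20*(-133) + 95 = -2660 + 95 = -2565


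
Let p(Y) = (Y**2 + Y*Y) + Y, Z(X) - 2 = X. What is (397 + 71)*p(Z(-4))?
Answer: 2808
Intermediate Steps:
Z(X) = 2 + X
p(Y) = Y + 2*Y**2 (p(Y) = (Y**2 + Y**2) + Y = 2*Y**2 + Y = Y + 2*Y**2)
(397 + 71)*p(Z(-4)) = (397 + 71)*((2 - 4)*(1 + 2*(2 - 4))) = 468*(-2*(1 + 2*(-2))) = 468*(-2*(1 - 4)) = 468*(-2*(-3)) = 468*6 = 2808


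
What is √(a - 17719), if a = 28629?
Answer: √10910 ≈ 104.45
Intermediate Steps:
√(a - 17719) = √(28629 - 17719) = √10910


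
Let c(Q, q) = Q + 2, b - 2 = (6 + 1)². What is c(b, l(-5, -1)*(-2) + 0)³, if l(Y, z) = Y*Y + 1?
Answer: 148877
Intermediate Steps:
l(Y, z) = 1 + Y² (l(Y, z) = Y² + 1 = 1 + Y²)
b = 51 (b = 2 + (6 + 1)² = 2 + 7² = 2 + 49 = 51)
c(Q, q) = 2 + Q
c(b, l(-5, -1)*(-2) + 0)³ = (2 + 51)³ = 53³ = 148877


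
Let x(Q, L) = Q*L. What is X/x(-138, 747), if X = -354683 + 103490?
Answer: 83731/34362 ≈ 2.4367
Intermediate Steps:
X = -251193
x(Q, L) = L*Q
X/x(-138, 747) = -251193/(747*(-138)) = -251193/(-103086) = -251193*(-1/103086) = 83731/34362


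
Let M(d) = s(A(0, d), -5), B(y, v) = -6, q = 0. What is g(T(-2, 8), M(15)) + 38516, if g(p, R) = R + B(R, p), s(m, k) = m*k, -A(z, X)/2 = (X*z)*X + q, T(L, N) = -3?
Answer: 38510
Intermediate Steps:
A(z, X) = -2*z*X² (A(z, X) = -2*((X*z)*X + 0) = -2*(z*X² + 0) = -2*z*X²)
s(m, k) = k*m
M(d) = 0 (M(d) = -(-10)*0*d² = -5*0 = 0)
g(p, R) = -6 + R (g(p, R) = R - 6 = -6 + R)
g(T(-2, 8), M(15)) + 38516 = (-6 + 0) + 38516 = -6 + 38516 = 38510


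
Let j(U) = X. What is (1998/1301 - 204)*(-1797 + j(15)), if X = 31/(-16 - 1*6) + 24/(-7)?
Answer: 3322303959/9107 ≈ 3.6481e+5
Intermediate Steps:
X = -745/154 (X = 31/(-16 - 6) + 24*(-⅐) = 31/(-22) - 24/7 = 31*(-1/22) - 24/7 = -31/22 - 24/7 = -745/154 ≈ -4.8377)
j(U) = -745/154
(1998/1301 - 204)*(-1797 + j(15)) = (1998/1301 - 204)*(-1797 - 745/154) = (1998*(1/1301) - 204)*(-277483/154) = (1998/1301 - 204)*(-277483/154) = -263406/1301*(-277483/154) = 3322303959/9107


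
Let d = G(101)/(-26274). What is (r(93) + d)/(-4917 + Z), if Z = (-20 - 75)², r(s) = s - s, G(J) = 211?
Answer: -211/107933592 ≈ -1.9549e-6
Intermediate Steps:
r(s) = 0
d = -211/26274 (d = 211/(-26274) = 211*(-1/26274) = -211/26274 ≈ -0.0080308)
Z = 9025 (Z = (-95)² = 9025)
(r(93) + d)/(-4917 + Z) = (0 - 211/26274)/(-4917 + 9025) = -211/26274/4108 = -211/26274*1/4108 = -211/107933592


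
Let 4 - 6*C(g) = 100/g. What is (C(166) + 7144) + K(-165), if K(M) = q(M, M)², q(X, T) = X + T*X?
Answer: 60776811799/83 ≈ 7.3225e+8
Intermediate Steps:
C(g) = ⅔ - 50/(3*g)
K(M) = M²*(1 + M)² (K(M) = (M*(1 + M))² = M²*(1 + M)²)
(C(166) + 7144) + K(-165) = ((⅔)*(-25 + 166)/166 + 7144) + (-165)²*(1 - 165)² = ((⅔)*(1/166)*141 + 7144) + 27225*(-164)² = (47/83 + 7144) + 27225*26896 = 592999/83 + 732243600 = 60776811799/83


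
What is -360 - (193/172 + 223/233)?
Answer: -14510685/40076 ≈ -362.08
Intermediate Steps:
-360 - (193/172 + 223/233) = -360 - 1*83325/40076 = -360 - 83325/40076 = -14510685/40076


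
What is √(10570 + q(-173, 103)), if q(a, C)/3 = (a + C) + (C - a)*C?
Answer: 2*√23911 ≈ 309.26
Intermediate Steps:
q(a, C) = 3*C + 3*a + 3*C*(C - a) (q(a, C) = 3*((a + C) + (C - a)*C) = 3*((C + a) + C*(C - a)) = 3*(C + a + C*(C - a)) = 3*C + 3*a + 3*C*(C - a))
√(10570 + q(-173, 103)) = √(10570 + (3*103 + 3*(-173) + 3*103² - 3*103*(-173))) = √(10570 + (309 - 519 + 3*10609 + 53457)) = √(10570 + (309 - 519 + 31827 + 53457)) = √(10570 + 85074) = √95644 = 2*√23911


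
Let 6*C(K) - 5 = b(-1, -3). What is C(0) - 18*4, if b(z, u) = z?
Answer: -214/3 ≈ -71.333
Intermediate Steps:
C(K) = ⅔ (C(K) = ⅚ + (⅙)*(-1) = ⅚ - ⅙ = ⅔)
C(0) - 18*4 = ⅔ - 18*4 = ⅔ - 72 = -214/3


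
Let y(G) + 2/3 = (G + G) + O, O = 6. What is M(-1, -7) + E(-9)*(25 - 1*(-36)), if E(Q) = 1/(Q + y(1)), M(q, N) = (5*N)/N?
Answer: -158/5 ≈ -31.600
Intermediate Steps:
y(G) = 16/3 + 2*G (y(G) = -⅔ + ((G + G) + 6) = -⅔ + (2*G + 6) = -⅔ + (6 + 2*G) = 16/3 + 2*G)
M(q, N) = 5
E(Q) = 1/(22/3 + Q) (E(Q) = 1/(Q + (16/3 + 2*1)) = 1/(Q + (16/3 + 2)) = 1/(Q + 22/3) = 1/(22/3 + Q))
M(-1, -7) + E(-9)*(25 - 1*(-36)) = 5 + (3/(22 + 3*(-9)))*(25 - 1*(-36)) = 5 + (3/(22 - 27))*(25 + 36) = 5 + (3/(-5))*61 = 5 + (3*(-⅕))*61 = 5 - ⅗*61 = 5 - 183/5 = -158/5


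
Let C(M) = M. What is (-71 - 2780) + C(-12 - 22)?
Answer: -2885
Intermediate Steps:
(-71 - 2780) + C(-12 - 22) = (-71 - 2780) + (-12 - 22) = -2851 - 34 = -2885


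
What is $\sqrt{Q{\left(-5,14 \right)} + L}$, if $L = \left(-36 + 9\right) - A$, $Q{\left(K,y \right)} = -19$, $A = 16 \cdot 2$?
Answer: $i \sqrt{78} \approx 8.8318 i$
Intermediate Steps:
$A = 32$
$L = -59$ ($L = \left(-36 + 9\right) - 32 = -27 - 32 = -59$)
$\sqrt{Q{\left(-5,14 \right)} + L} = \sqrt{-19 - 59} = \sqrt{-78} = i \sqrt{78}$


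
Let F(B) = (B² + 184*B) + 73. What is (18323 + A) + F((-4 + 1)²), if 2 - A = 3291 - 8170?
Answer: 25014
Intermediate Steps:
A = 4881 (A = 2 - (3291 - 8170) = 2 - 1*(-4879) = 2 + 4879 = 4881)
F(B) = 73 + B² + 184*B
(18323 + A) + F((-4 + 1)²) = (18323 + 4881) + (73 + ((-4 + 1)²)² + 184*(-4 + 1)²) = 23204 + (73 + ((-3)²)² + 184*(-3)²) = 23204 + (73 + 9² + 184*9) = 23204 + (73 + 81 + 1656) = 23204 + 1810 = 25014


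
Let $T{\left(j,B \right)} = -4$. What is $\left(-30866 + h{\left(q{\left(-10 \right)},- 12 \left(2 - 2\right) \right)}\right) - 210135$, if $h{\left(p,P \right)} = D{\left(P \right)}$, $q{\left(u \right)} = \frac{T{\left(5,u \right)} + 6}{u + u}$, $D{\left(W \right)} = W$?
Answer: $-241001$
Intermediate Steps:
$q{\left(u \right)} = \frac{1}{u}$ ($q{\left(u \right)} = \frac{-4 + 6}{u + u} = \frac{2}{2 u} = 2 \frac{1}{2 u} = \frac{1}{u}$)
$h{\left(p,P \right)} = P$
$\left(-30866 + h{\left(q{\left(-10 \right)},- 12 \left(2 - 2\right) \right)}\right) - 210135 = \left(-30866 - 12 \left(2 - 2\right)\right) - 210135 = \left(-30866 - 0\right) - 210135 = \left(-30866 + 0\right) - 210135 = -30866 - 210135 = -241001$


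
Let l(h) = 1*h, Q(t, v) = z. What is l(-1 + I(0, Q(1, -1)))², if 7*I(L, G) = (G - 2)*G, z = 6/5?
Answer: 39601/30625 ≈ 1.2931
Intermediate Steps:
z = 6/5 (z = 6*(⅕) = 6/5 ≈ 1.2000)
Q(t, v) = 6/5
I(L, G) = G*(-2 + G)/7 (I(L, G) = ((G - 2)*G)/7 = ((-2 + G)*G)/7 = (G*(-2 + G))/7 = G*(-2 + G)/7)
l(h) = h
l(-1 + I(0, Q(1, -1)))² = (-1 + (⅐)*(6/5)*(-2 + 6/5))² = (-1 + (⅐)*(6/5)*(-⅘))² = (-1 - 24/175)² = (-199/175)² = 39601/30625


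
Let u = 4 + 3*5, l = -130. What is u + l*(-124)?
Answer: 16139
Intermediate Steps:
u = 19 (u = 4 + 15 = 19)
u + l*(-124) = 19 - 130*(-124) = 19 + 16120 = 16139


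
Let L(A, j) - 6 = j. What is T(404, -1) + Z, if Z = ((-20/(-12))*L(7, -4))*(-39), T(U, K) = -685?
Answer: -815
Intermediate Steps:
L(A, j) = 6 + j
Z = -130 (Z = ((-20/(-12))*(6 - 4))*(-39) = (-20*(-1/12)*2)*(-39) = ((5/3)*2)*(-39) = (10/3)*(-39) = -130)
T(404, -1) + Z = -685 - 130 = -815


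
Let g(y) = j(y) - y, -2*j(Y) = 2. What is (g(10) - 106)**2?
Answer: 13689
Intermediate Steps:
j(Y) = -1 (j(Y) = -1/2*2 = -1)
g(y) = -1 - y
(g(10) - 106)**2 = ((-1 - 1*10) - 106)**2 = ((-1 - 10) - 106)**2 = (-11 - 106)**2 = (-117)**2 = 13689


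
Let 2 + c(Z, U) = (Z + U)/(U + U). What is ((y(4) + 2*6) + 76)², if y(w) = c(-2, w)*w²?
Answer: 3600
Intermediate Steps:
c(Z, U) = -2 + (U + Z)/(2*U) (c(Z, U) = -2 + (Z + U)/(U + U) = -2 + (U + Z)/((2*U)) = -2 + (U + Z)*(1/(2*U)) = -2 + (U + Z)/(2*U))
y(w) = w*(-2 - 3*w)/2 (y(w) = ((-2 - 3*w)/(2*w))*w² = w*(-2 - 3*w)/2)
((y(4) + 2*6) + 76)² = ((-½*4*(2 + 3*4) + 2*6) + 76)² = ((-½*4*(2 + 12) + 12) + 76)² = ((-½*4*14 + 12) + 76)² = ((-28 + 12) + 76)² = (-16 + 76)² = 60² = 3600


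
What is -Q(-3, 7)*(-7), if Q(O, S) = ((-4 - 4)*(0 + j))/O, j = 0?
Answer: 0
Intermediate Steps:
Q(O, S) = 0 (Q(O, S) = ((-4 - 4)*(0 + 0))/O = (-8*0)/O = 0/O = 0)
-Q(-3, 7)*(-7) = -1*0*(-7) = 0*(-7) = 0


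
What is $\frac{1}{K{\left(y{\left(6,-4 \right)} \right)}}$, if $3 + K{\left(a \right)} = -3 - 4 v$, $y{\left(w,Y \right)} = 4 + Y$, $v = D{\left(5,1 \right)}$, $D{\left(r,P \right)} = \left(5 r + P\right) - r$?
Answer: $- \frac{1}{90} \approx -0.011111$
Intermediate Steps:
$D{\left(r,P \right)} = P + 4 r$ ($D{\left(r,P \right)} = \left(P + 5 r\right) - r = P + 4 r$)
$v = 21$ ($v = 1 + 4 \cdot 5 = 1 + 20 = 21$)
$K{\left(a \right)} = -90$ ($K{\left(a \right)} = -3 - 87 = -90$)
$\frac{1}{K{\left(y{\left(6,-4 \right)} \right)}} = \frac{1}{-90} = - \frac{1}{90}$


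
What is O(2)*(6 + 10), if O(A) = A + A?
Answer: 64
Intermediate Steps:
O(A) = 2*A
O(2)*(6 + 10) = (2*2)*(6 + 10) = 4*16 = 64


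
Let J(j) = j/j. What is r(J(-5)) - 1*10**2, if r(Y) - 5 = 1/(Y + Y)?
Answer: -189/2 ≈ -94.500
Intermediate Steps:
J(j) = 1
r(Y) = 5 + 1/(2*Y) (r(Y) = 5 + 1/(Y + Y) = 5 + 1/(2*Y))
r(J(-5)) - 1*10**2 = (5 + (1/2)/1) - 1*10**2 = (5 + (1/2)*1) - 1*100 = (5 + 1/2) - 100 = 11/2 - 100 = -189/2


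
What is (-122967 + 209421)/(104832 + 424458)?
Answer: 4803/29405 ≈ 0.16334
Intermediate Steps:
(-122967 + 209421)/(104832 + 424458) = 86454/529290 = 86454*(1/529290) = 4803/29405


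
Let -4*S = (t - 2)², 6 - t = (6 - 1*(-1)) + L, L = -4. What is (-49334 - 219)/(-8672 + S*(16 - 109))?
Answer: 198212/34595 ≈ 5.7295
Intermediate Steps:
t = 3 (t = 6 - ((6 - 1*(-1)) - 4) = 6 - ((6 + 1) - 4) = 6 - (7 - 4) = 6 - 1*3 = 6 - 3 = 3)
S = -¼ (S = -(3 - 2)²/4 = -¼*1² = -¼*1 = -¼ ≈ -0.25000)
(-49334 - 219)/(-8672 + S*(16 - 109)) = (-49334 - 219)/(-8672 - (16 - 109)/4) = -49553/(-8672 - ¼*(-93)) = -49553/(-8672 + 93/4) = -49553/(-34595/4) = -49553*(-4/34595) = 198212/34595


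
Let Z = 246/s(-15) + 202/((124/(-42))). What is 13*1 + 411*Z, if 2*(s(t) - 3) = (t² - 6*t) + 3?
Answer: -7667825/279 ≈ -27483.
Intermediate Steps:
s(t) = 9/2 + t²/2 - 3*t (s(t) = 3 + ((t² - 6*t) + 3)/2 = 3 + (3 + t² - 6*t)/2 = 3 + (3/2 + t²/2 - 3*t) = 9/2 + t²/2 - 3*t)
Z = -55996/837 (Z = 246/(9/2 + (½)*(-15)² - 3*(-15)) + 202/((124/(-42))) = 246/(9/2 + (½)*225 + 45) + 202/((124*(-1/42))) = 246/(9/2 + 225/2 + 45) + 202/(-62/21) = 246/162 + 202*(-21/62) = 246*(1/162) - 2121/31 = 41/27 - 2121/31 = -55996/837 ≈ -66.901)
13*1 + 411*Z = 13*1 + 411*(-55996/837) = 13 - 7671452/279 = -7667825/279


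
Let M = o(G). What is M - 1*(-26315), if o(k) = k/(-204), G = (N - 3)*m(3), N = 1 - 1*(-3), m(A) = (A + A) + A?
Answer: 1789417/68 ≈ 26315.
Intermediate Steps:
m(A) = 3*A (m(A) = 2*A + A = 3*A)
N = 4 (N = 1 + 3 = 4)
G = 9 (G = (4 - 3)*(3*3) = 1*9 = 9)
o(k) = -k/204 (o(k) = k*(-1/204) = -k/204)
M = -3/68 (M = -1/204*9 = -3/68 ≈ -0.044118)
M - 1*(-26315) = -3/68 - 1*(-26315) = -3/68 + 26315 = 1789417/68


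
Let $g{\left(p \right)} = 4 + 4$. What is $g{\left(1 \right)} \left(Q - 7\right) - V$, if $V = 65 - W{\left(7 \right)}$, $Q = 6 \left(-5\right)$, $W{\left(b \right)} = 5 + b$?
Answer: $-349$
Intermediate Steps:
$Q = -30$
$g{\left(p \right)} = 8$
$V = 53$ ($V = 65 - \left(5 + 7\right) = 65 - 12 = 53$)
$g{\left(1 \right)} \left(Q - 7\right) - V = 8 \left(-30 - 7\right) - 53 = 8 \left(-37\right) - 53 = -296 - 53 = -349$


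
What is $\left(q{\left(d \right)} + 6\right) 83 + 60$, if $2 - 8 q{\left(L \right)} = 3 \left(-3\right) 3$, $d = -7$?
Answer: $\frac{6871}{8} \approx 858.88$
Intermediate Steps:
$q{\left(L \right)} = \frac{29}{8}$ ($q{\left(L \right)} = \frac{1}{4} - \frac{3 \left(-3\right) 3}{8} = \frac{1}{4} - \frac{\left(-9\right) 3}{8} = \frac{1}{4} - - \frac{27}{8} = \frac{1}{4} + \frac{27}{8} = \frac{29}{8}$)
$\left(q{\left(d \right)} + 6\right) 83 + 60 = \left(\frac{29}{8} + 6\right) 83 + 60 = \frac{77}{8} \cdot 83 + 60 = \frac{6391}{8} + 60 = \frac{6871}{8}$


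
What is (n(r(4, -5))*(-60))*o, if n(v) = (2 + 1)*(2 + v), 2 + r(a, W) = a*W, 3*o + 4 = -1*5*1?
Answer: -10800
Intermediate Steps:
o = -3 (o = -4/3 + (-1*5*1)/3 = -4/3 + (-5*1)/3 = -4/3 + (⅓)*(-5) = -4/3 - 5/3 = -3)
r(a, W) = -2 + W*a (r(a, W) = -2 + a*W = -2 + W*a)
n(v) = 6 + 3*v (n(v) = 3*(2 + v) = 6 + 3*v)
(n(r(4, -5))*(-60))*o = ((6 + 3*(-2 - 5*4))*(-60))*(-3) = ((6 + 3*(-2 - 20))*(-60))*(-3) = ((6 + 3*(-22))*(-60))*(-3) = ((6 - 66)*(-60))*(-3) = -60*(-60)*(-3) = 3600*(-3) = -10800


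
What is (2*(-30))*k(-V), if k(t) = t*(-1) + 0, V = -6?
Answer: 360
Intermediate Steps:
k(t) = -t (k(t) = -t + 0 = -t)
(2*(-30))*k(-V) = (2*(-30))*(-(-1)*(-6)) = -(-60)*6 = -60*(-6) = 360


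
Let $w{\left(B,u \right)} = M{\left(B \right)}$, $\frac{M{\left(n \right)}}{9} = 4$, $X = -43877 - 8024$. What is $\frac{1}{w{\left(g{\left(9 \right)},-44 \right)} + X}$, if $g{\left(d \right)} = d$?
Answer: $- \frac{1}{51865} \approx -1.9281 \cdot 10^{-5}$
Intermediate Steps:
$X = -51901$
$M{\left(n \right)} = 36$ ($M{\left(n \right)} = 9 \cdot 4 = 36$)
$w{\left(B,u \right)} = 36$
$\frac{1}{w{\left(g{\left(9 \right)},-44 \right)} + X} = \frac{1}{36 - 51901} = \frac{1}{-51865} = - \frac{1}{51865}$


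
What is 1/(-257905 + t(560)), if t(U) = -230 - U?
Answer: -1/258695 ≈ -3.8656e-6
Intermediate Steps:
1/(-257905 + t(560)) = 1/(-257905 + (-230 - 1*560)) = 1/(-257905 + (-230 - 560)) = 1/(-257905 - 790) = 1/(-258695) = -1/258695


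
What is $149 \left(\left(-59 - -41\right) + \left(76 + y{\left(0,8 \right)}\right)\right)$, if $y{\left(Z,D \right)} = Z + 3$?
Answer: $9089$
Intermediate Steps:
$y{\left(Z,D \right)} = 3 + Z$
$149 \left(\left(-59 - -41\right) + \left(76 + y{\left(0,8 \right)}\right)\right) = 149 \left(\left(-59 - -41\right) + \left(76 + \left(3 + 0\right)\right)\right) = 149 \left(\left(-59 + 41\right) + \left(76 + 3\right)\right) = 149 \left(-18 + 79\right) = 149 \cdot 61 = 9089$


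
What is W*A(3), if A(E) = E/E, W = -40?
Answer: -40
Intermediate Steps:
A(E) = 1
W*A(3) = -40*1 = -40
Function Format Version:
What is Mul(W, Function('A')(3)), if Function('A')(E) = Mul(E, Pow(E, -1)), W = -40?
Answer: -40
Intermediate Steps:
Function('A')(E) = 1
Mul(W, Function('A')(3)) = Mul(-40, 1) = -40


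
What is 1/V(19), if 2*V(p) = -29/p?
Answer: -38/29 ≈ -1.3103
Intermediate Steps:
V(p) = -29/(2*p) (V(p) = (-29/p)/2 = -29/(2*p))
1/V(19) = 1/(-29/2/19) = 1/(-29/2*1/19) = 1/(-29/38) = -38/29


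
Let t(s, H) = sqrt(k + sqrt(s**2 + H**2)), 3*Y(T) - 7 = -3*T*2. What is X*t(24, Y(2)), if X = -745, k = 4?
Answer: -745*sqrt(36 + 3*sqrt(5209))/3 ≈ -3946.2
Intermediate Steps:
Y(T) = 7/3 - 2*T (Y(T) = 7/3 + (-3*T*2)/3 = 7/3 + (-6*T)/3 = 7/3 - 2*T)
t(s, H) = sqrt(4 + sqrt(H**2 + s**2)) (t(s, H) = sqrt(4 + sqrt(s**2 + H**2)) = sqrt(4 + sqrt(H**2 + s**2)))
X*t(24, Y(2)) = -745*sqrt(4 + sqrt((7/3 - 2*2)**2 + 24**2)) = -745*sqrt(4 + sqrt((7/3 - 4)**2 + 576)) = -745*sqrt(4 + sqrt((-5/3)**2 + 576)) = -745*sqrt(4 + sqrt(25/9 + 576)) = -745*sqrt(4 + sqrt(5209/9)) = -745*sqrt(4 + sqrt(5209)/3)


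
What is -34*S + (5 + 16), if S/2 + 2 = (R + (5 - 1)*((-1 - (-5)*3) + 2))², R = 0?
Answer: -278371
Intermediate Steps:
S = 8188 (S = -4 + 2*(0 + (5 - 1)*((-1 - (-5)*3) + 2))² = -4 + 2*(0 + 4*((-1 - 1*(-15)) + 2))² = -4 + 2*(0 + 4*((-1 + 15) + 2))² = -4 + 2*(0 + 4*(14 + 2))² = -4 + 2*(0 + 4*16)² = -4 + 2*(0 + 64)² = -4 + 2*64² = -4 + 2*4096 = -4 + 8192 = 8188)
-34*S + (5 + 16) = -34*8188 + (5 + 16) = -278392 + 21 = -278371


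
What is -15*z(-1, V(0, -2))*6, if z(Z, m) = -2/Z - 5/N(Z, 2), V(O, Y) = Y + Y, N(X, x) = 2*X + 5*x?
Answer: -495/4 ≈ -123.75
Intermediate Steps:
V(O, Y) = 2*Y
z(Z, m) = -5/(10 + 2*Z) - 2/Z (z(Z, m) = -2/Z - 5/(2*Z + 5*2) = -2/Z - 5/(2*Z + 10) = -2/Z - 5/(10 + 2*Z) = -5/(10 + 2*Z) - 2/Z)
-15*z(-1, V(0, -2))*6 = -15*(-20 - 9*(-1))/(2*(-1)*(5 - 1))*6 = -15*(-1)*(-20 + 9)/(2*4)*6 = -15*(-1)*(-11)/(2*4)*6 = -15*11/8*6 = -165/8*6 = -495/4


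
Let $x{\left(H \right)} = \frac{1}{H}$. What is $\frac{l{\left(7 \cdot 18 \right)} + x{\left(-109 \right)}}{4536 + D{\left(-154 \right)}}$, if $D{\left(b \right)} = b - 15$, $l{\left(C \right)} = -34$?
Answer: $- \frac{337}{43273} \approx -0.0077878$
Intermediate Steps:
$D{\left(b \right)} = -15 + b$ ($D{\left(b \right)} = b - 15 = -15 + b$)
$\frac{l{\left(7 \cdot 18 \right)} + x{\left(-109 \right)}}{4536 + D{\left(-154 \right)}} = \frac{-34 + \frac{1}{-109}}{4536 - 169} = \frac{-34 - \frac{1}{109}}{4536 - 169} = - \frac{3707}{109 \cdot 4367} = \left(- \frac{3707}{109}\right) \frac{1}{4367} = - \frac{337}{43273}$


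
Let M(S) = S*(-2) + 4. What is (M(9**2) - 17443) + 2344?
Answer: -15257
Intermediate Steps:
M(S) = 4 - 2*S (M(S) = -2*S + 4 = 4 - 2*S)
(M(9**2) - 17443) + 2344 = ((4 - 2*9**2) - 17443) + 2344 = ((4 - 2*81) - 17443) + 2344 = ((4 - 162) - 17443) + 2344 = (-158 - 17443) + 2344 = -17601 + 2344 = -15257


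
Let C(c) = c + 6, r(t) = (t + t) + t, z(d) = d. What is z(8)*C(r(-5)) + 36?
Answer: -36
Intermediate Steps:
r(t) = 3*t (r(t) = 2*t + t = 3*t)
C(c) = 6 + c
z(8)*C(r(-5)) + 36 = 8*(6 + 3*(-5)) + 36 = 8*(6 - 15) + 36 = 8*(-9) + 36 = -72 + 36 = -36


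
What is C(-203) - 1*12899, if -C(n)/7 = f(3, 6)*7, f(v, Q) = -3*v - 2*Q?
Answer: -11870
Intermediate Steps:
C(n) = 1029 (C(n) = -7*(-3*3 - 2*6)*7 = -7*(-9 - 12)*7 = -(-147)*7 = -7*(-147) = 1029)
C(-203) - 1*12899 = 1029 - 1*12899 = 1029 - 12899 = -11870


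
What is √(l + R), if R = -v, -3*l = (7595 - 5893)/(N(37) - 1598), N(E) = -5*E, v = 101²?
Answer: I*√291859878003/5349 ≈ 101.0*I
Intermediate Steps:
v = 10201
l = 1702/5349 (l = -(7595 - 5893)/(3*(-5*37 - 1598)) = -1702/(3*(-185 - 1598)) = -1702/(3*(-1783)) = -1702*(-1)/(3*1783) = -⅓*(-1702/1783) = 1702/5349 ≈ 0.31819)
R = -10201 (R = -1*10201 = -10201)
√(l + R) = √(1702/5349 - 10201) = √(-54563447/5349) = I*√291859878003/5349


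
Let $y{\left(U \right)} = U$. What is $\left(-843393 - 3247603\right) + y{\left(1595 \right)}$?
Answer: $-4089401$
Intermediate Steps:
$\left(-843393 - 3247603\right) + y{\left(1595 \right)} = \left(-843393 - 3247603\right) + 1595 = -4090996 + 1595 = -4089401$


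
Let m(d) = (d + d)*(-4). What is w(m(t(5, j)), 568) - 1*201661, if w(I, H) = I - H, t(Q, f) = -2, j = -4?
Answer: -202213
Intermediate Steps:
m(d) = -8*d (m(d) = (2*d)*(-4) = -8*d)
w(m(t(5, j)), 568) - 1*201661 = (-8*(-2) - 1*568) - 1*201661 = (16 - 568) - 201661 = -552 - 201661 = -202213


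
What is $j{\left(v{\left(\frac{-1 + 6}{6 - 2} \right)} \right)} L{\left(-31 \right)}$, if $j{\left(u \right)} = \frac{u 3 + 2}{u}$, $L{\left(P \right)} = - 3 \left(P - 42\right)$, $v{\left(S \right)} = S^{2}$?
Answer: $\frac{23433}{25} \approx 937.32$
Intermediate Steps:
$L{\left(P \right)} = 126 - 3 P$ ($L{\left(P \right)} = - 3 \left(-42 + P\right) = 126 - 3 P$)
$j{\left(u \right)} = \frac{2 + 3 u}{u}$ ($j{\left(u \right)} = \frac{3 u + 2}{u} = \frac{2 + 3 u}{u}$)
$j{\left(v{\left(\frac{-1 + 6}{6 - 2} \right)} \right)} L{\left(-31 \right)} = \left(3 + \frac{2}{\left(\frac{-1 + 6}{6 - 2}\right)^{2}}\right) \left(126 - -93\right) = \left(3 + \frac{2}{\left(\frac{5}{4}\right)^{2}}\right) \left(126 + 93\right) = \left(3 + \frac{2}{\left(5 \cdot \frac{1}{4}\right)^{2}}\right) 219 = \left(3 + \frac{2}{\left(\frac{5}{4}\right)^{2}}\right) 219 = \left(3 + \frac{2}{\frac{25}{16}}\right) 219 = \left(3 + 2 \cdot \frac{16}{25}\right) 219 = \left(3 + \frac{32}{25}\right) 219 = \frac{107}{25} \cdot 219 = \frac{23433}{25}$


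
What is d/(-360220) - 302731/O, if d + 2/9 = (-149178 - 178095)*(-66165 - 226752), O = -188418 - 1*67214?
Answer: -4241380214380307/15937573680 ≈ -2.6612e+5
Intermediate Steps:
O = -255632 (O = -188418 - 67214 = -255632)
d = 862774428067/9 (d = -2/9 + (-149178 - 178095)*(-66165 - 226752) = -2/9 - 327273*(-292917) = -2/9 + 95863825341 = 862774428067/9 ≈ 9.5864e+10)
d/(-360220) - 302731/O = (862774428067/9)/(-360220) - 302731/(-255632) = (862774428067/9)*(-1/360220) - 302731*(-1/255632) = -862774428067/3241980 + 23287/19664 = -4241380214380307/15937573680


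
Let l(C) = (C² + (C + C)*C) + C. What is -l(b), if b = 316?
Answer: -299884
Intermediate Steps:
l(C) = C + 3*C² (l(C) = (C² + (2*C)*C) + C = (C² + 2*C²) + C = 3*C² + C = C + 3*C²)
-l(b) = -316*(1 + 3*316) = -316*(1 + 948) = -316*949 = -1*299884 = -299884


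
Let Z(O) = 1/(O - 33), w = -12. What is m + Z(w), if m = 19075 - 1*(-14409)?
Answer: 1506779/45 ≈ 33484.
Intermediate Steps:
Z(O) = 1/(-33 + O)
m = 33484 (m = 19075 + 14409 = 33484)
m + Z(w) = 33484 + 1/(-33 - 12) = 33484 + 1/(-45) = 33484 - 1/45 = 1506779/45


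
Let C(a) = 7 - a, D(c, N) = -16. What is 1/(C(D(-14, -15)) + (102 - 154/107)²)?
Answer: 11449/116040927 ≈ 9.8663e-5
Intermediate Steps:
1/(C(D(-14, -15)) + (102 - 154/107)²) = 1/((7 - 1*(-16)) + (102 - 154/107)²) = 1/((7 + 16) + (102 - 154*1/107)²) = 1/(23 + (102 - 154/107)²) = 1/(23 + (10760/107)²) = 1/(23 + 115777600/11449) = 1/(116040927/11449) = 11449/116040927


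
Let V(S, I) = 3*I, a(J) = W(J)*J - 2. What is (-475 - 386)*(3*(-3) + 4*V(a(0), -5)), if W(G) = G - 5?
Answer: 59409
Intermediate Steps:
W(G) = -5 + G
a(J) = -2 + J*(-5 + J) (a(J) = (-5 + J)*J - 2 = J*(-5 + J) - 2 = -2 + J*(-5 + J))
(-475 - 386)*(3*(-3) + 4*V(a(0), -5)) = (-475 - 386)*(3*(-3) + 4*(3*(-5))) = -861*(-9 + 4*(-15)) = -861*(-9 - 60) = -861*(-69) = 59409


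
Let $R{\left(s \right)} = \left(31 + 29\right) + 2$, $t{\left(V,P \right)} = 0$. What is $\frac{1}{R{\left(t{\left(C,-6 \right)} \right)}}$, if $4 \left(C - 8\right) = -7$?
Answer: $\frac{1}{62} \approx 0.016129$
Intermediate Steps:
$C = \frac{25}{4}$ ($C = 8 + \frac{1}{4} \left(-7\right) = 8 - \frac{7}{4} = \frac{25}{4} \approx 6.25$)
$R{\left(s \right)} = 62$ ($R{\left(s \right)} = 60 + 2 = 62$)
$\frac{1}{R{\left(t{\left(C,-6 \right)} \right)}} = \frac{1}{62}$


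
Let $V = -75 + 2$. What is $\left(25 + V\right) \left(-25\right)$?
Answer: $1200$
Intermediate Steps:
$V = -73$
$\left(25 + V\right) \left(-25\right) = \left(25 - 73\right) \left(-25\right) = \left(-48\right) \left(-25\right) = 1200$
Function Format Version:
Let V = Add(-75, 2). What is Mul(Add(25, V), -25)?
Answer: 1200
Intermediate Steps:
V = -73
Mul(Add(25, V), -25) = Mul(Add(25, -73), -25) = Mul(-48, -25) = 1200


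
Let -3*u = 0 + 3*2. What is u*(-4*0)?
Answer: 0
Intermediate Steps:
u = -2 (u = -(0 + 3*2)/3 = -(0 + 6)/3 = -⅓*6 = -2)
u*(-4*0) = -(-8)*0 = -2*0 = 0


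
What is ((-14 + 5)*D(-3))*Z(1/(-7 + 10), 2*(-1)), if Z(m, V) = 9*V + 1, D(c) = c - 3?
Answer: -918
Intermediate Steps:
D(c) = -3 + c
Z(m, V) = 1 + 9*V
((-14 + 5)*D(-3))*Z(1/(-7 + 10), 2*(-1)) = ((-14 + 5)*(-3 - 3))*(1 + 9*(2*(-1))) = (-9*(-6))*(1 + 9*(-2)) = 54*(1 - 18) = 54*(-17) = -918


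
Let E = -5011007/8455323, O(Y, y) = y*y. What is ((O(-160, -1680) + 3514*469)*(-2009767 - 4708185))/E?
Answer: 253933439585068379136/5011007 ≈ 5.0675e+13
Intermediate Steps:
O(Y, y) = y**2
E = -5011007/8455323 (E = -5011007*1/8455323 = -5011007/8455323 ≈ -0.59265)
((O(-160, -1680) + 3514*469)*(-2009767 - 4708185))/E = (((-1680)**2 + 3514*469)*(-2009767 - 4708185))/(-5011007/8455323) = ((2822400 + 1648066)*(-6717952))*(-8455323/5011007) = (4470466*(-6717952))*(-8455323/5011007) = -30032376005632*(-8455323/5011007) = 253933439585068379136/5011007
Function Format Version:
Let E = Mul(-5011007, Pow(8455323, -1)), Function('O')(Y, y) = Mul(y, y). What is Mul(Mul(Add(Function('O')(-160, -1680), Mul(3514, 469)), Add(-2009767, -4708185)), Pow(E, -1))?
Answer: Rational(253933439585068379136, 5011007) ≈ 5.0675e+13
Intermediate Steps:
Function('O')(Y, y) = Pow(y, 2)
E = Rational(-5011007, 8455323) (E = Mul(-5011007, Rational(1, 8455323)) = Rational(-5011007, 8455323) ≈ -0.59265)
Mul(Mul(Add(Function('O')(-160, -1680), Mul(3514, 469)), Add(-2009767, -4708185)), Pow(E, -1)) = Mul(Mul(Add(Pow(-1680, 2), Mul(3514, 469)), Add(-2009767, -4708185)), Pow(Rational(-5011007, 8455323), -1)) = Mul(Mul(Add(2822400, 1648066), -6717952), Rational(-8455323, 5011007)) = Mul(Mul(4470466, -6717952), Rational(-8455323, 5011007)) = Mul(-30032376005632, Rational(-8455323, 5011007)) = Rational(253933439585068379136, 5011007)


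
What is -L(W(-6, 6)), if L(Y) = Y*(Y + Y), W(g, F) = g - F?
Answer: -288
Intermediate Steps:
L(Y) = 2*Y² (L(Y) = Y*(2*Y) = 2*Y²)
-L(W(-6, 6)) = -2*(-6 - 1*6)² = -2*(-6 - 6)² = -2*(-12)² = -2*144 = -1*288 = -288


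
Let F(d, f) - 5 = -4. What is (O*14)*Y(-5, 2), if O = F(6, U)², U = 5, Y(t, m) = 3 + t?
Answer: -28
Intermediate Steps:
F(d, f) = 1 (F(d, f) = 5 - 4 = 1)
O = 1 (O = 1² = 1)
(O*14)*Y(-5, 2) = (1*14)*(3 - 5) = 14*(-2) = -28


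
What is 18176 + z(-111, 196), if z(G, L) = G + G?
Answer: 17954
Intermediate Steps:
z(G, L) = 2*G
18176 + z(-111, 196) = 18176 + 2*(-111) = 18176 - 222 = 17954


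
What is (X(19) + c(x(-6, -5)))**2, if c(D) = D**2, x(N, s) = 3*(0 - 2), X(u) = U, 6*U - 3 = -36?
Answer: 3721/4 ≈ 930.25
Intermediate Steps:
U = -11/2 (U = 1/2 + (1/6)*(-36) = 1/2 - 6 = -11/2 ≈ -5.5000)
X(u) = -11/2
x(N, s) = -6 (x(N, s) = 3*(-2) = -6)
(X(19) + c(x(-6, -5)))**2 = (-11/2 + (-6)**2)**2 = (-11/2 + 36)**2 = (61/2)**2 = 3721/4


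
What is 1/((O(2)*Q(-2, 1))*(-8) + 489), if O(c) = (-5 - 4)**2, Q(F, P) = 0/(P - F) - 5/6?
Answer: 1/1029 ≈ 0.00097182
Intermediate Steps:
Q(F, P) = -5/6 (Q(F, P) = 0 - 5*1/6 = 0 - 5/6 = -5/6)
O(c) = 81 (O(c) = (-9)**2 = 81)
1/((O(2)*Q(-2, 1))*(-8) + 489) = 1/((81*(-5/6))*(-8) + 489) = 1/(-135/2*(-8) + 489) = 1/(540 + 489) = 1/1029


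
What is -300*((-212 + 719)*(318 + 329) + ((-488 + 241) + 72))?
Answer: -98356200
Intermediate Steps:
-300*((-212 + 719)*(318 + 329) + ((-488 + 241) + 72)) = -300*(507*647 + (-247 + 72)) = -300*(328029 - 175) = -300*327854 = -98356200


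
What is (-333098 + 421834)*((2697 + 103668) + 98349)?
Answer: 18165501504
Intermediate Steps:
(-333098 + 421834)*((2697 + 103668) + 98349) = 88736*(106365 + 98349) = 88736*204714 = 18165501504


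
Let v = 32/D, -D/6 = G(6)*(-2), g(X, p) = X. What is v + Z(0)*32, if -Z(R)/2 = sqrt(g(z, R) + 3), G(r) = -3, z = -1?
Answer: -8/9 - 64*sqrt(2) ≈ -91.399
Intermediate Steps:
D = -36 (D = -(-18)*(-2) = -6*6 = -36)
Z(R) = -2*sqrt(2) (Z(R) = -2*sqrt(-1 + 3) = -2*sqrt(2))
v = -8/9 (v = 32/(-36) = 32*(-1/36) = -8/9 ≈ -0.88889)
v + Z(0)*32 = -8/9 - 2*sqrt(2)*32 = -8/9 - 64*sqrt(2)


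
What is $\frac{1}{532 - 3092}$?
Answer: $- \frac{1}{2560} \approx -0.00039063$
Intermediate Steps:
$\frac{1}{532 - 3092} = \frac{1}{-2560} = - \frac{1}{2560}$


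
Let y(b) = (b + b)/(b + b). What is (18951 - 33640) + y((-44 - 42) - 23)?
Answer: -14688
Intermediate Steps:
y(b) = 1 (y(b) = (2*b)/((2*b)) = (2*b)*(1/(2*b)) = 1)
(18951 - 33640) + y((-44 - 42) - 23) = (18951 - 33640) + 1 = -14689 + 1 = -14688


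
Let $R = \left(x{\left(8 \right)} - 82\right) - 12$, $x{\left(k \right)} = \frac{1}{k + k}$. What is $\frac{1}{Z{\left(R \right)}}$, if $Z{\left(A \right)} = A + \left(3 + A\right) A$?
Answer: $\frac{256}{2162817} \approx 0.00011836$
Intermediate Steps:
$x{\left(k \right)} = \frac{1}{2 k}$
$R = - \frac{1503}{16}$ ($R = \left(\frac{1}{2 \cdot 8} - 82\right) - 12 = \left(\frac{1}{2} \cdot \frac{1}{8} - 82\right) - 12 = \left(\frac{1}{16} - 82\right) - 12 = - \frac{1311}{16} - 12 = - \frac{1503}{16} \approx -93.938$)
$Z{\left(A \right)} = A + A \left(3 + A\right)$
$\frac{1}{Z{\left(R \right)}} = \frac{1}{\left(- \frac{1503}{16}\right) \left(4 - \frac{1503}{16}\right)} = \frac{1}{\left(- \frac{1503}{16}\right) \left(- \frac{1439}{16}\right)} = \frac{1}{\frac{2162817}{256}} = \frac{256}{2162817}$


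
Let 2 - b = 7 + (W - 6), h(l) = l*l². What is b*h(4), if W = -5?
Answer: 384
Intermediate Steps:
h(l) = l³
b = 6 (b = 2 - (7 + (-5 - 6)) = 2 - (7 - 11) = 2 - 1*(-4) = 2 + 4 = 6)
b*h(4) = 6*4³ = 6*64 = 384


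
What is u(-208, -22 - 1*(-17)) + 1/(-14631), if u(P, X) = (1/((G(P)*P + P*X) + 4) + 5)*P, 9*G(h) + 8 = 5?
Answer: -12707843671/12216885 ≈ -1040.2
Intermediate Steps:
G(h) = -1/3 (G(h) = -8/9 + (1/9)*5 = -8/9 + 5/9 = -1/3)
u(P, X) = P*(5 + 1/(4 - P/3 + P*X)) (u(P, X) = (1/((-P/3 + P*X) + 4) + 5)*P = (1/(4 - P/3 + P*X) + 5)*P = (5 + 1/(4 - P/3 + P*X))*P = P*(5 + 1/(4 - P/3 + P*X)))
u(-208, -22 - 1*(-17)) + 1/(-14631) = -208*(63 - 5*(-208) + 15*(-208)*(-22 - 1*(-17)))/(12 - 1*(-208) + 3*(-208)*(-22 - 1*(-17))) + 1/(-14631) = -208*(63 + 1040 + 15*(-208)*(-22 + 17))/(12 + 208 + 3*(-208)*(-22 + 17)) - 1/14631 = -208*(63 + 1040 + 15*(-208)*(-5))/(12 + 208 + 3*(-208)*(-5)) - 1/14631 = -208*(63 + 1040 + 15600)/(12 + 208 + 3120) - 1/14631 = -208*16703/3340 - 1/14631 = -208*1/3340*16703 - 1/14631 = -868556/835 - 1/14631 = -12707843671/12216885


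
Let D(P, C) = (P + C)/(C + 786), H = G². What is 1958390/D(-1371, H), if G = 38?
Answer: 4367209700/73 ≈ 5.9825e+7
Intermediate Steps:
H = 1444 (H = 38² = 1444)
D(P, C) = (C + P)/(786 + C)
1958390/D(-1371, H) = 1958390/(((1444 - 1371)/(786 + 1444))) = 1958390/((73/2230)) = 1958390/(((1/2230)*73)) = 1958390/(73/2230) = 1958390*(2230/73) = 4367209700/73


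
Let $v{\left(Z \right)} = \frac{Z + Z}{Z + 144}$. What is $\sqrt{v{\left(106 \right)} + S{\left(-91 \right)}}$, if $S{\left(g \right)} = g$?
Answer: $\frac{i \sqrt{56345}}{25} \approx 9.4948 i$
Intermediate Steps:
$v{\left(Z \right)} = \frac{2 Z}{144 + Z}$
$\sqrt{v{\left(106 \right)} + S{\left(-91 \right)}} = \sqrt{2 \cdot 106 \frac{1}{144 + 106} - 91} = \sqrt{2 \cdot 106 \cdot \frac{1}{250} - 91} = \sqrt{\frac{106}{125} - 91} = \sqrt{- \frac{11269}{125}} = \frac{i \sqrt{56345}}{25}$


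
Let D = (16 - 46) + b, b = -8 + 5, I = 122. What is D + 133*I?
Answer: 16193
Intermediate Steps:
b = -3
D = -33 (D = (16 - 46) - 3 = -30 - 3 = -33)
D + 133*I = -33 + 133*122 = -33 + 16226 = 16193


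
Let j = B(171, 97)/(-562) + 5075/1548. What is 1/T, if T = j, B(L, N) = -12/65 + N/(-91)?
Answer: 197919540/649304531 ≈ 0.30482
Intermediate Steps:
B(L, N) = -12/65 - N/91 (B(L, N) = -12*1/65 + N*(-1/91) = -12/65 - N/91)
j = 649304531/197919540 (j = (-12/65 - 1/91*97)/(-562) + 5075/1548 = (-12/65 - 97/91)*(-1/562) + 5075*(1/1548) = -569/455*(-1/562) + 5075/1548 = 569/255710 + 5075/1548 = 649304531/197919540 ≈ 3.2806)
T = 649304531/197919540 ≈ 3.2806
1/T = 1/(649304531/197919540) = 197919540/649304531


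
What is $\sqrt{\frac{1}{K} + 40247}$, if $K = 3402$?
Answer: $\frac{\sqrt{5750652390}}{378} \approx 200.62$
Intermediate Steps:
$\sqrt{\frac{1}{K} + 40247} = \sqrt{\frac{1}{3402} + 40247} = \sqrt{\frac{136920295}{3402}} = \frac{\sqrt{5750652390}}{378}$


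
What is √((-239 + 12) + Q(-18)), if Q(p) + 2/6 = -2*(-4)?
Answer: I*√1974/3 ≈ 14.81*I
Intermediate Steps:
Q(p) = 23/3 (Q(p) = -⅓ - 2*(-4) = -⅓ + 8 = 23/3)
√((-239 + 12) + Q(-18)) = √((-239 + 12) + 23/3) = √(-227 + 23/3) = √(-658/3) = I*√1974/3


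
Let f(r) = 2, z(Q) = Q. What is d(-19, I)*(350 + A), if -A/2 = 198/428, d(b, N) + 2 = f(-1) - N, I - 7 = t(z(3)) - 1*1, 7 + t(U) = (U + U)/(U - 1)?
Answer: -74702/107 ≈ -698.15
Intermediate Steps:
t(U) = -7 + 2*U/(-1 + U) (t(U) = -7 + (U + U)/(U - 1) = -7 + (2*U)/(-1 + U) = -7 + 2*U/(-1 + U))
I = 2 (I = 7 + ((7 - 5*3)/(-1 + 3) - 1*1) = 7 + ((7 - 15)/2 - 1) = 7 + ((1/2)*(-8) - 1) = 7 + (-4 - 1) = 7 - 5 = 2)
d(b, N) = -N (d(b, N) = -2 + (2 - N) = -N)
A = -99/107 (A = -396/428 = -2*99/214 = -99/107 ≈ -0.92523)
d(-19, I)*(350 + A) = (-1*2)*(350 - 99/107) = -2*37351/107 = -74702/107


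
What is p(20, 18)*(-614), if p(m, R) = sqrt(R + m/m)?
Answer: -614*sqrt(19) ≈ -2676.4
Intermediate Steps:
p(m, R) = sqrt(1 + R) (p(m, R) = sqrt(R + 1) = sqrt(1 + R))
p(20, 18)*(-614) = sqrt(1 + 18)*(-614) = sqrt(19)*(-614) = -614*sqrt(19)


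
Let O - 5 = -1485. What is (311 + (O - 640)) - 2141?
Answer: -3950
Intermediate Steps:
O = -1480 (O = 5 - 1485 = -1480)
(311 + (O - 640)) - 2141 = (311 + (-1480 - 640)) - 2141 = (311 - 2120) - 2141 = -1809 - 2141 = -3950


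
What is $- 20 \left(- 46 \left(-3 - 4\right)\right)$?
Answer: $-6440$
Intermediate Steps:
$- 20 \left(- 46 \left(-3 - 4\right)\right) = - 20 \left(\left(-46\right) \left(-7\right)\right) = \left(-20\right) 322 = -6440$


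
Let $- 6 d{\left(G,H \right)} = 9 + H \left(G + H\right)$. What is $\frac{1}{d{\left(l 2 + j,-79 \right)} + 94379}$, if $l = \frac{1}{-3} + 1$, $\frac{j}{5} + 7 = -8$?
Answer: $\frac{18}{1662613} \approx 1.0826 \cdot 10^{-5}$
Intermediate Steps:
$j = -75$ ($j = -35 + 5 \left(-8\right) = -35 - 40 = -75$)
$l = \frac{2}{3}$ ($l = - \frac{1}{3} + 1 = \frac{2}{3} \approx 0.66667$)
$d{\left(G,H \right)} = - \frac{3}{2} - \frac{H \left(G + H\right)}{6}$ ($d{\left(G,H \right)} = - \frac{9 + H \left(G + H\right)}{6} = - \frac{3}{2} - \frac{H \left(G + H\right)}{6}$)
$\frac{1}{d{\left(l 2 + j,-79 \right)} + 94379} = \frac{1}{\left(- \frac{3}{2} - \frac{\left(-79\right)^{2}}{6} - \frac{1}{6} \left(\frac{2}{3} \cdot 2 - 75\right) \left(-79\right)\right) + 94379} = \frac{1}{\left(- \frac{3}{2} - \frac{6241}{6} - \frac{1}{6} \left(\frac{4}{3} - 75\right) \left(-79\right)\right) + 94379} = \frac{1}{\left(- \frac{3}{2} - \frac{6241}{6} - \left(- \frac{221}{18}\right) \left(-79\right)\right) + 94379} = \frac{1}{\left(- \frac{3}{2} - \frac{6241}{6} - \frac{17459}{18}\right) + 94379} = \frac{1}{- \frac{36209}{18} + 94379} = \frac{1}{\frac{1662613}{18}} = \frac{18}{1662613}$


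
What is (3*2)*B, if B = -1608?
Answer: -9648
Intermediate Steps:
(3*2)*B = (3*2)*(-1608) = 6*(-1608) = -9648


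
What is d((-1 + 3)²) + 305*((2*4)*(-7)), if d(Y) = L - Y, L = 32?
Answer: -17052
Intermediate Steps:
d(Y) = 32 - Y
d((-1 + 3)²) + 305*((2*4)*(-7)) = (32 - (-1 + 3)²) + 305*((2*4)*(-7)) = (32 - 1*2²) + 305*(8*(-7)) = (32 - 1*4) + 305*(-56) = (32 - 4) - 17080 = 28 - 17080 = -17052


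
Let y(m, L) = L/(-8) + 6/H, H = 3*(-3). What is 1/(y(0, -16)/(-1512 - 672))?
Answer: -1638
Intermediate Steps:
H = -9
y(m, L) = -2/3 - L/8 (y(m, L) = L/(-8) + 6/(-9) = L*(-1/8) + 6*(-1/9) = -L/8 - 2/3 = -2/3 - L/8)
1/(y(0, -16)/(-1512 - 672)) = 1/((-2/3 - 1/8*(-16))/(-1512 - 672)) = 1/((-2/3 + 2)/(-2184)) = 1/(-1/2184*4/3) = 1/(-1/1638) = -1638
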